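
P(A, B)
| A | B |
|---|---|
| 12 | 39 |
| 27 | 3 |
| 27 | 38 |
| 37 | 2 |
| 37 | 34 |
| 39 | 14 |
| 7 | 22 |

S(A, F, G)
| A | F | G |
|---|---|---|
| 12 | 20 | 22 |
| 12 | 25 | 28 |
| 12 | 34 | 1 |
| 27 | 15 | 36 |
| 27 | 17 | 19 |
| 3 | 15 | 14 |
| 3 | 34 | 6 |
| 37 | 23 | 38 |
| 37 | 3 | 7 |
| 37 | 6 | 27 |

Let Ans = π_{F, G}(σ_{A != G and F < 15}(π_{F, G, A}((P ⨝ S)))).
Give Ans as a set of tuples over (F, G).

{(3, 7), (6, 27)}

Joining P and S on A yields {(12, 39, 20, 22), (12, 39, 25, 28), (12, 39, 34, 1), (27, 3, 15, 36), (27, 3, 17, 19), (27, 38, 15, 36), (27, 38, 17, 19), (37, 2, 23, 38), (37, 2, 3, 7), (37, 2, 6, 27), (37, 34, 23, 38), (37, 34, 3, 7), (37, 34, 6, 27)}.
Keep only column(s) F, G, A (5 duplicate(s) eliminated): {(15, 36, 27), (17, 19, 27), (20, 22, 12), (23, 38, 37), (25, 28, 12), (3, 7, 37), (34, 1, 12), (6, 27, 37)}
Filtering on A != G and F < 15 leaves {(3, 7, 37), (6, 27, 37)}.
Keep only column(s) F, G: {(3, 7), (6, 27)}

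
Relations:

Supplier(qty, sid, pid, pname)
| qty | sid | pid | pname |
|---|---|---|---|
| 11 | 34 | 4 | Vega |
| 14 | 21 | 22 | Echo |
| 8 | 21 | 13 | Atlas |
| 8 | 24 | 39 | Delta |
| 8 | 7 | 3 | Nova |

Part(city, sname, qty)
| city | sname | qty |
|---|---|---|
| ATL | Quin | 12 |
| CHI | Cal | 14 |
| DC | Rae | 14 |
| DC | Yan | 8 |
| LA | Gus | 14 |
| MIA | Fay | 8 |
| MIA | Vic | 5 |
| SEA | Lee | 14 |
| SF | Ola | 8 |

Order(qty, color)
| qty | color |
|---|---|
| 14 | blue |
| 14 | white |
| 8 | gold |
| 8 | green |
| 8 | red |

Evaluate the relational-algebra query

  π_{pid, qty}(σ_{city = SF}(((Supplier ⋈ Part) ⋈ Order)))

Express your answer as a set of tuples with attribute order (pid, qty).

Joining Supplier and Part on qty yields {(14, 21, 22, Echo, CHI, Cal), (14, 21, 22, Echo, DC, Rae), (14, 21, 22, Echo, LA, Gus), (14, 21, 22, Echo, SEA, Lee), (8, 21, 13, Atlas, DC, Yan), (8, 21, 13, Atlas, MIA, Fay), (8, 21, 13, Atlas, SF, Ola), (8, 24, 39, Delta, DC, Yan), (8, 24, 39, Delta, MIA, Fay), (8, 24, 39, Delta, SF, Ola), (8, 7, 3, Nova, DC, Yan), (8, 7, 3, Nova, MIA, Fay), (8, 7, 3, Nova, SF, Ola)}.
Joining (Supplier ⋈ Part) and Order on qty yields {(14, 21, 22, Echo, CHI, Cal, blue), (14, 21, 22, Echo, CHI, Cal, white), (14, 21, 22, Echo, DC, Rae, blue), (14, 21, 22, Echo, DC, Rae, white), (14, 21, 22, Echo, LA, Gus, blue), (14, 21, 22, Echo, LA, Gus, white), (14, 21, 22, Echo, SEA, Lee, blue), (14, 21, 22, Echo, SEA, Lee, white), (8, 21, 13, Atlas, DC, Yan, gold), (8, 21, 13, Atlas, DC, Yan, green), (8, 21, 13, Atlas, DC, Yan, red), (8, 21, 13, Atlas, MIA, Fay, gold), (8, 21, 13, Atlas, MIA, Fay, green), (8, 21, 13, Atlas, MIA, Fay, red), (8, 21, 13, Atlas, SF, Ola, gold), (8, 21, 13, Atlas, SF, Ola, green), (8, 21, 13, Atlas, SF, Ola, red), (8, 24, 39, Delta, DC, Yan, gold), (8, 24, 39, Delta, DC, Yan, green), (8, 24, 39, Delta, DC, Yan, red), (8, 24, 39, Delta, MIA, Fay, gold), (8, 24, 39, Delta, MIA, Fay, green), (8, 24, 39, Delta, MIA, Fay, red), (8, 24, 39, Delta, SF, Ola, gold), (8, 24, 39, Delta, SF, Ola, green), (8, 24, 39, Delta, SF, Ola, red), (8, 7, 3, Nova, DC, Yan, gold), (8, 7, 3, Nova, DC, Yan, green), (8, 7, 3, Nova, DC, Yan, red), (8, 7, 3, Nova, MIA, Fay, gold), (8, 7, 3, Nova, MIA, Fay, green), (8, 7, 3, Nova, MIA, Fay, red), (8, 7, 3, Nova, SF, Ola, gold), (8, 7, 3, Nova, SF, Ola, green), (8, 7, 3, Nova, SF, Ola, red)}.
σ[city = SF]: keep tuples satisfying city = SF → {(8, 21, 13, Atlas, SF, Ola, gold), (8, 21, 13, Atlas, SF, Ola, green), (8, 21, 13, Atlas, SF, Ola, red), (8, 24, 39, Delta, SF, Ola, gold), (8, 24, 39, Delta, SF, Ola, green), (8, 24, 39, Delta, SF, Ola, red), (8, 7, 3, Nova, SF, Ola, gold), (8, 7, 3, Nova, SF, Ola, green), (8, 7, 3, Nova, SF, Ola, red)}
π[pid, qty]: project onto (pid, qty) (6 duplicate(s) eliminated) → {(13, 8), (3, 8), (39, 8)}

{(13, 8), (3, 8), (39, 8)}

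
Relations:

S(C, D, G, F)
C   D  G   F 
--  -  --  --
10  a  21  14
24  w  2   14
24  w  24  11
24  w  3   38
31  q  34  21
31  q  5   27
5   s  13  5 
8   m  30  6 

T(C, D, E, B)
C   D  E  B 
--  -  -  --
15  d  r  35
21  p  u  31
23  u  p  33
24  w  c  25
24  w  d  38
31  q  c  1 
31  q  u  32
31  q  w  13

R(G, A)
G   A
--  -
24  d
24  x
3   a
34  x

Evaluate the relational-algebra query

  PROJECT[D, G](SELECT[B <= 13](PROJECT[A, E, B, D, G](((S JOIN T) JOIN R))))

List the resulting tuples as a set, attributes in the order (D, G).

S ⋈ T (natural join on C, D): {(24, w, 2, 14, c, 25), (24, w, 2, 14, d, 38), (24, w, 24, 11, c, 25), (24, w, 24, 11, d, 38), (24, w, 3, 38, c, 25), (24, w, 3, 38, d, 38), (31, q, 34, 21, c, 1), (31, q, 34, 21, u, 32), (31, q, 34, 21, w, 13), (31, q, 5, 27, c, 1), (31, q, 5, 27, u, 32), (31, q, 5, 27, w, 13)}
(S JOIN T) ⋈ R (natural join on G): {(24, w, 24, 11, c, 25, d), (24, w, 24, 11, c, 25, x), (24, w, 24, 11, d, 38, d), (24, w, 24, 11, d, 38, x), (24, w, 3, 38, c, 25, a), (24, w, 3, 38, d, 38, a), (31, q, 34, 21, c, 1, x), (31, q, 34, 21, u, 32, x), (31, q, 34, 21, w, 13, x)}
π[A, E, B, D, G]: project onto (A, E, B, D, G) → {(a, c, 25, w, 3), (a, d, 38, w, 3), (d, c, 25, w, 24), (d, d, 38, w, 24), (x, c, 1, q, 34), (x, c, 25, w, 24), (x, d, 38, w, 24), (x, u, 32, q, 34), (x, w, 13, q, 34)}
Filtering on B <= 13 leaves {(x, c, 1, q, 34), (x, w, 13, q, 34)}.
π[D, G]: project onto (D, G) (1 duplicate(s) eliminated) → {(q, 34)}

{(q, 34)}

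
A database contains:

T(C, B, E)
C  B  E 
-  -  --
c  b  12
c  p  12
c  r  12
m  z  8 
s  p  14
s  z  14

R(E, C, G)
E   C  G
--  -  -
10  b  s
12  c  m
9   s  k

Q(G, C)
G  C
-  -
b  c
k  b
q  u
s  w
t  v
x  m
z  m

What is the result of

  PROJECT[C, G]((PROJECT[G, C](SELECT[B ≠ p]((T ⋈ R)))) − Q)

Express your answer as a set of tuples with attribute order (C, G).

{(c, m)}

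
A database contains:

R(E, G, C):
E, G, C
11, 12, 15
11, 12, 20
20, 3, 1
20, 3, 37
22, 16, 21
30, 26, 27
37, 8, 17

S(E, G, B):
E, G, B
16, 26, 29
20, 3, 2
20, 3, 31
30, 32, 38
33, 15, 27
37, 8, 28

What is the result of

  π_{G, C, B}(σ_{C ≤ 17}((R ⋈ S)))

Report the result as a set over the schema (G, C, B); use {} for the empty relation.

Natural join on E, G: {(20, 3, 1, 2), (20, 3, 1, 31), (20, 3, 37, 2), (20, 3, 37, 31), (37, 8, 17, 28)}
σ[C ≤ 17]: keep tuples satisfying C ≤ 17 → {(20, 3, 1, 2), (20, 3, 1, 31), (37, 8, 17, 28)}
π_{G, C, B} gives {(3, 1, 2), (3, 1, 31), (8, 17, 28)}.

{(3, 1, 2), (3, 1, 31), (8, 17, 28)}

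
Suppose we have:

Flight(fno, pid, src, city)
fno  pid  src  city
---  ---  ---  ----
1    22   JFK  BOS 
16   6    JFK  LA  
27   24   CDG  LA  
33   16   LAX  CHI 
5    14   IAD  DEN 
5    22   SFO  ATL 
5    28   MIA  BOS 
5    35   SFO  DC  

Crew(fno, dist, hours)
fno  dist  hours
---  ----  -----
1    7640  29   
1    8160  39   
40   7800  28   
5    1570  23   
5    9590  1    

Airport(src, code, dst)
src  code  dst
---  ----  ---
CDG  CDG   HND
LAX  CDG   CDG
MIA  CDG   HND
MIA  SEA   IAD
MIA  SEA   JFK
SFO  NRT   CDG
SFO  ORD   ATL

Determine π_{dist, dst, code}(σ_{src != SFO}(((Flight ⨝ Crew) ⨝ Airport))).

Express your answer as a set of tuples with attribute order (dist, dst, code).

Flight ⋈ Crew (natural join on fno): {(1, 22, JFK, BOS, 7640, 29), (1, 22, JFK, BOS, 8160, 39), (5, 14, IAD, DEN, 1570, 23), (5, 14, IAD, DEN, 9590, 1), (5, 22, SFO, ATL, 1570, 23), (5, 22, SFO, ATL, 9590, 1), (5, 28, MIA, BOS, 1570, 23), (5, 28, MIA, BOS, 9590, 1), (5, 35, SFO, DC, 1570, 23), (5, 35, SFO, DC, 9590, 1)}
(Flight ⨝ Crew) ⋈ Airport (natural join on src): {(5, 22, SFO, ATL, 1570, 23, NRT, CDG), (5, 22, SFO, ATL, 1570, 23, ORD, ATL), (5, 22, SFO, ATL, 9590, 1, NRT, CDG), (5, 22, SFO, ATL, 9590, 1, ORD, ATL), (5, 28, MIA, BOS, 1570, 23, CDG, HND), (5, 28, MIA, BOS, 1570, 23, SEA, IAD), (5, 28, MIA, BOS, 1570, 23, SEA, JFK), (5, 28, MIA, BOS, 9590, 1, CDG, HND), (5, 28, MIA, BOS, 9590, 1, SEA, IAD), (5, 28, MIA, BOS, 9590, 1, SEA, JFK), (5, 35, SFO, DC, 1570, 23, NRT, CDG), (5, 35, SFO, DC, 1570, 23, ORD, ATL), (5, 35, SFO, DC, 9590, 1, NRT, CDG), (5, 35, SFO, DC, 9590, 1, ORD, ATL)}
Selection src != SFO: {(5, 28, MIA, BOS, 1570, 23, CDG, HND), (5, 28, MIA, BOS, 1570, 23, SEA, IAD), (5, 28, MIA, BOS, 1570, 23, SEA, JFK), (5, 28, MIA, BOS, 9590, 1, CDG, HND), (5, 28, MIA, BOS, 9590, 1, SEA, IAD), (5, 28, MIA, BOS, 9590, 1, SEA, JFK)}
π_{dist, dst, code} gives {(1570, HND, CDG), (1570, IAD, SEA), (1570, JFK, SEA), (9590, HND, CDG), (9590, IAD, SEA), (9590, JFK, SEA)}.

{(1570, HND, CDG), (1570, IAD, SEA), (1570, JFK, SEA), (9590, HND, CDG), (9590, IAD, SEA), (9590, JFK, SEA)}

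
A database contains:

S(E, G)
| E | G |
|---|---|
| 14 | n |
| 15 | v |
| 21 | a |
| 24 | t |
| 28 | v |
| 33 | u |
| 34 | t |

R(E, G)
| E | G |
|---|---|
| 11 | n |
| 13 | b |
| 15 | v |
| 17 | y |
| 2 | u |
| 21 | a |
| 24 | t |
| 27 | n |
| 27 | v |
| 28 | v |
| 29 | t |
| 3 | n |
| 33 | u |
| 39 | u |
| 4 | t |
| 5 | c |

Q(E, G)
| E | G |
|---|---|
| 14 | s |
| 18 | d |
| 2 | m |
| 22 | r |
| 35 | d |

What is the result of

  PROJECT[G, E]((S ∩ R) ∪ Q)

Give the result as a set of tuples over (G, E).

Intersection: {(14, n), (15, v), (21, a), (24, t), (28, v), (33, u), (34, t)} with {(11, n), (13, b), (15, v), (17, y), (2, u), (21, a), (24, t), (27, n), (27, v), (28, v), (29, t), (3, n), (33, u), (39, u), (4, t), (5, c)} → {(15, v), (21, a), (24, t), (28, v), (33, u)}
Union: {(15, v), (21, a), (24, t), (28, v), (33, u)} with {(14, s), (18, d), (2, m), (22, r), (35, d)} → {(14, s), (15, v), (18, d), (2, m), (21, a), (22, r), (24, t), (28, v), (33, u), (35, d)}
Projecting to G, E: {(a, 21), (d, 18), (d, 35), (m, 2), (r, 22), (s, 14), (t, 24), (u, 33), (v, 15), (v, 28)}

{(a, 21), (d, 18), (d, 35), (m, 2), (r, 22), (s, 14), (t, 24), (u, 33), (v, 15), (v, 28)}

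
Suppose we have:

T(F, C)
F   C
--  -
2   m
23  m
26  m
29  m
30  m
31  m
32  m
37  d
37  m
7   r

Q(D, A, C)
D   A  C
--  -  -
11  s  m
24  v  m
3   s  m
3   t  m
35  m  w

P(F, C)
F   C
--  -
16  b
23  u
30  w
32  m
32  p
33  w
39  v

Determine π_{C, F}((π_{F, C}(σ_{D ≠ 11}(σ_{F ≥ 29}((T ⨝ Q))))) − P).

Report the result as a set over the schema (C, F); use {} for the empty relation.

T ⋈ Q (natural join on C): {(2, m, 11, s), (2, m, 24, v), (2, m, 3, s), (2, m, 3, t), (23, m, 11, s), (23, m, 24, v), (23, m, 3, s), (23, m, 3, t), (26, m, 11, s), (26, m, 24, v), (26, m, 3, s), (26, m, 3, t), (29, m, 11, s), (29, m, 24, v), (29, m, 3, s), (29, m, 3, t), (30, m, 11, s), (30, m, 24, v), (30, m, 3, s), (30, m, 3, t), (31, m, 11, s), (31, m, 24, v), (31, m, 3, s), (31, m, 3, t), (32, m, 11, s), (32, m, 24, v), (32, m, 3, s), (32, m, 3, t), (37, m, 11, s), (37, m, 24, v), (37, m, 3, s), (37, m, 3, t)}
Selection F ≥ 29: {(29, m, 11, s), (29, m, 24, v), (29, m, 3, s), (29, m, 3, t), (30, m, 11, s), (30, m, 24, v), (30, m, 3, s), (30, m, 3, t), (31, m, 11, s), (31, m, 24, v), (31, m, 3, s), (31, m, 3, t), (32, m, 11, s), (32, m, 24, v), (32, m, 3, s), (32, m, 3, t), (37, m, 11, s), (37, m, 24, v), (37, m, 3, s), (37, m, 3, t)}
Selection D ≠ 11: {(29, m, 24, v), (29, m, 3, s), (29, m, 3, t), (30, m, 24, v), (30, m, 3, s), (30, m, 3, t), (31, m, 24, v), (31, m, 3, s), (31, m, 3, t), (32, m, 24, v), (32, m, 3, s), (32, m, 3, t), (37, m, 24, v), (37, m, 3, s), (37, m, 3, t)}
Projecting to F, C (10 duplicate(s) eliminated): {(29, m), (30, m), (31, m), (32, m), (37, m)}
Taking the difference: {(29, m), (30, m), (31, m), (37, m)}
Projecting to C, F: {(m, 29), (m, 30), (m, 31), (m, 37)}

{(m, 29), (m, 30), (m, 31), (m, 37)}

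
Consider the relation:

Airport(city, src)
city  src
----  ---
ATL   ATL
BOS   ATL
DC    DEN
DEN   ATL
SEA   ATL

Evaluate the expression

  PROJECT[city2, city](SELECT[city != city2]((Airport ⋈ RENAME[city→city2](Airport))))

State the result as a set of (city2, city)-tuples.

ρ[city→city2]: schema becomes (city2, src); tuples unchanged.
Joining Airport and RENAME[city→city2](Airport) on src yields {(ATL, ATL, ATL), (ATL, ATL, BOS), (ATL, ATL, DEN), (ATL, ATL, SEA), (BOS, ATL, ATL), (BOS, ATL, BOS), (BOS, ATL, DEN), (BOS, ATL, SEA), (DC, DEN, DC), (DEN, ATL, ATL), (DEN, ATL, BOS), (DEN, ATL, DEN), (DEN, ATL, SEA), (SEA, ATL, ATL), (SEA, ATL, BOS), (SEA, ATL, DEN), (SEA, ATL, SEA)}.
σ[city != city2]: keep tuples satisfying city != city2 → {(ATL, ATL, BOS), (ATL, ATL, DEN), (ATL, ATL, SEA), (BOS, ATL, ATL), (BOS, ATL, DEN), (BOS, ATL, SEA), (DEN, ATL, ATL), (DEN, ATL, BOS), (DEN, ATL, SEA), (SEA, ATL, ATL), (SEA, ATL, BOS), (SEA, ATL, DEN)}
Keep only column(s) city2, city: {(ATL, BOS), (ATL, DEN), (ATL, SEA), (BOS, ATL), (BOS, DEN), (BOS, SEA), (DEN, ATL), (DEN, BOS), (DEN, SEA), (SEA, ATL), (SEA, BOS), (SEA, DEN)}

{(ATL, BOS), (ATL, DEN), (ATL, SEA), (BOS, ATL), (BOS, DEN), (BOS, SEA), (DEN, ATL), (DEN, BOS), (DEN, SEA), (SEA, ATL), (SEA, BOS), (SEA, DEN)}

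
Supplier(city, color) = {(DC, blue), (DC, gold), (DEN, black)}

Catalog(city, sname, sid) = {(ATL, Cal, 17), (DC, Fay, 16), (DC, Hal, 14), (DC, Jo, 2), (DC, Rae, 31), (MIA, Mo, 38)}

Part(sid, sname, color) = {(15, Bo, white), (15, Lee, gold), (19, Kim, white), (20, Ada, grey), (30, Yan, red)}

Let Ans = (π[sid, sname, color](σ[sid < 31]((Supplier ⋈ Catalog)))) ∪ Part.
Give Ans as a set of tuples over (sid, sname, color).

Natural join on city: {(DC, blue, Fay, 16), (DC, blue, Hal, 14), (DC, blue, Jo, 2), (DC, blue, Rae, 31), (DC, gold, Fay, 16), (DC, gold, Hal, 14), (DC, gold, Jo, 2), (DC, gold, Rae, 31)}
Selection sid < 31: {(DC, blue, Fay, 16), (DC, blue, Hal, 14), (DC, blue, Jo, 2), (DC, gold, Fay, 16), (DC, gold, Hal, 14), (DC, gold, Jo, 2)}
π[sid, sname, color]: project onto (sid, sname, color) → {(14, Hal, blue), (14, Hal, gold), (16, Fay, blue), (16, Fay, gold), (2, Jo, blue), (2, Jo, gold)}
Set union of the two operands is {(14, Hal, blue), (14, Hal, gold), (15, Bo, white), (15, Lee, gold), (16, Fay, blue), (16, Fay, gold), (19, Kim, white), (2, Jo, blue), (2, Jo, gold), (20, Ada, grey), (30, Yan, red)}.

{(14, Hal, blue), (14, Hal, gold), (15, Bo, white), (15, Lee, gold), (16, Fay, blue), (16, Fay, gold), (19, Kim, white), (2, Jo, blue), (2, Jo, gold), (20, Ada, grey), (30, Yan, red)}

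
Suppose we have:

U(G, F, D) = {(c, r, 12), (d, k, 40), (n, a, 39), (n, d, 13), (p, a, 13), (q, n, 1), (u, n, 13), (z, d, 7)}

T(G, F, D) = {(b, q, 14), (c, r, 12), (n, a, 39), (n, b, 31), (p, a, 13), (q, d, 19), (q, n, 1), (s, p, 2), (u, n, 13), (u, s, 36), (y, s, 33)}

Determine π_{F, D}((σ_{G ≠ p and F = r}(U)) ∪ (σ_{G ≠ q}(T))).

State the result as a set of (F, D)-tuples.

{(a, 13), (a, 39), (b, 31), (n, 13), (p, 2), (q, 14), (r, 12), (s, 33), (s, 36)}

Selection G ≠ p and F = r: {(c, r, 12)}
Selection G ≠ q: {(b, q, 14), (c, r, 12), (n, a, 39), (n, b, 31), (p, a, 13), (s, p, 2), (u, n, 13), (u, s, 36), (y, s, 33)}
Set union of the two operands is {(b, q, 14), (c, r, 12), (n, a, 39), (n, b, 31), (p, a, 13), (s, p, 2), (u, n, 13), (u, s, 36), (y, s, 33)}.
π_{F, D} gives {(a, 13), (a, 39), (b, 31), (n, 13), (p, 2), (q, 14), (r, 12), (s, 33), (s, 36)}.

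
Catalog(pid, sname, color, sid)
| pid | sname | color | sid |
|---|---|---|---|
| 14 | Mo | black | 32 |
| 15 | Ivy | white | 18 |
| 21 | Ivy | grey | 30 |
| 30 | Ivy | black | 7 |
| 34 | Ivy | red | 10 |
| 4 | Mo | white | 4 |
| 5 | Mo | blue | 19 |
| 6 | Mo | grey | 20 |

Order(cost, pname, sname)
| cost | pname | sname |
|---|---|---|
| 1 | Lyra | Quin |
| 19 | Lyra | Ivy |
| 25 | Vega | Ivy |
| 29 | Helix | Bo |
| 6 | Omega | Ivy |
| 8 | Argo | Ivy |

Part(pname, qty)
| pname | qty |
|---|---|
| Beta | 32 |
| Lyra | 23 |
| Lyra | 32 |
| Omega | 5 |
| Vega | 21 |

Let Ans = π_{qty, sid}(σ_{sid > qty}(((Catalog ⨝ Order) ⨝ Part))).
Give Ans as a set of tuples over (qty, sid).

{(21, 30), (23, 30), (5, 10), (5, 18), (5, 30), (5, 7)}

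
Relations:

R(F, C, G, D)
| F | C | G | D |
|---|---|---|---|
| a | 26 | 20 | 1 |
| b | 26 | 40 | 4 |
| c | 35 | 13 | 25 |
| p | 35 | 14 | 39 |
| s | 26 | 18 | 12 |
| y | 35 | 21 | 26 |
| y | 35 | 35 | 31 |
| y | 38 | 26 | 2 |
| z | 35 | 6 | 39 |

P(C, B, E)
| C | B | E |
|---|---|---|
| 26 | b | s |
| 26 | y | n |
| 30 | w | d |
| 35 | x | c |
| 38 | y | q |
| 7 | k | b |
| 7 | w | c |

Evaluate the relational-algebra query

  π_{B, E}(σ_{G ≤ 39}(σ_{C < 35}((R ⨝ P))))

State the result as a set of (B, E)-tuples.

Joining R and P on C yields {(a, 26, 20, 1, b, s), (a, 26, 20, 1, y, n), (b, 26, 40, 4, b, s), (b, 26, 40, 4, y, n), (c, 35, 13, 25, x, c), (p, 35, 14, 39, x, c), (s, 26, 18, 12, b, s), (s, 26, 18, 12, y, n), (y, 35, 21, 26, x, c), (y, 35, 35, 31, x, c), (y, 38, 26, 2, y, q), (z, 35, 6, 39, x, c)}.
Filtering on C < 35 leaves {(a, 26, 20, 1, b, s), (a, 26, 20, 1, y, n), (b, 26, 40, 4, b, s), (b, 26, 40, 4, y, n), (s, 26, 18, 12, b, s), (s, 26, 18, 12, y, n)}.
Filtering on G ≤ 39 leaves {(a, 26, 20, 1, b, s), (a, 26, 20, 1, y, n), (s, 26, 18, 12, b, s), (s, 26, 18, 12, y, n)}.
π_{B, E} gives {(b, s), (y, n)} (2 duplicate(s) eliminated).

{(b, s), (y, n)}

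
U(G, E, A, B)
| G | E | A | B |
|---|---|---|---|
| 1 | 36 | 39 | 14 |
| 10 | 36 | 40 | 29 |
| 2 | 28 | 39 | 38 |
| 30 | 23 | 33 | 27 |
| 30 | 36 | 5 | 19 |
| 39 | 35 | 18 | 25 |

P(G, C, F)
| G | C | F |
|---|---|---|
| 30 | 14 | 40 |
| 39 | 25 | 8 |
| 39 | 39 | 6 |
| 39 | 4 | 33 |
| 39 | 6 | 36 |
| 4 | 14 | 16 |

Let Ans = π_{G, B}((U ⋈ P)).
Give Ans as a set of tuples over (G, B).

{(30, 19), (30, 27), (39, 25)}

Joining U and P on G yields {(30, 23, 33, 27, 14, 40), (30, 36, 5, 19, 14, 40), (39, 35, 18, 25, 25, 8), (39, 35, 18, 25, 39, 6), (39, 35, 18, 25, 4, 33), (39, 35, 18, 25, 6, 36)}.
π[G, B]: project onto (G, B) (3 duplicate(s) eliminated) → {(30, 19), (30, 27), (39, 25)}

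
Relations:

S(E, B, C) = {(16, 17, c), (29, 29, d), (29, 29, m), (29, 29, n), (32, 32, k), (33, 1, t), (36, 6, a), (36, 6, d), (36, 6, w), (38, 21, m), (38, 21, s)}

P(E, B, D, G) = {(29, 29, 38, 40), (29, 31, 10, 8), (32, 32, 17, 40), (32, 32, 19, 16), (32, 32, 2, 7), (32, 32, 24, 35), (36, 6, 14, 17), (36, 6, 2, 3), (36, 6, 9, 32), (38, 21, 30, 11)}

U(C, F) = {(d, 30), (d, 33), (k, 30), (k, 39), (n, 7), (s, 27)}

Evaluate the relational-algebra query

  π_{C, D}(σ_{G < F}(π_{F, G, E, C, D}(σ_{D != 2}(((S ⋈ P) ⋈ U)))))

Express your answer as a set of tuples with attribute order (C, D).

{(d, 14), (d, 9), (k, 19), (k, 24), (s, 30)}

Joining S and P on E, B yields {(29, 29, d, 38, 40), (29, 29, m, 38, 40), (29, 29, n, 38, 40), (32, 32, k, 17, 40), (32, 32, k, 19, 16), (32, 32, k, 2, 7), (32, 32, k, 24, 35), (36, 6, a, 14, 17), (36, 6, a, 2, 3), (36, 6, a, 9, 32), (36, 6, d, 14, 17), (36, 6, d, 2, 3), (36, 6, d, 9, 32), (36, 6, w, 14, 17), (36, 6, w, 2, 3), (36, 6, w, 9, 32), (38, 21, m, 30, 11), (38, 21, s, 30, 11)}.
Joining (S ⋈ P) and U on C yields {(29, 29, d, 38, 40, 30), (29, 29, d, 38, 40, 33), (29, 29, n, 38, 40, 7), (32, 32, k, 17, 40, 30), (32, 32, k, 17, 40, 39), (32, 32, k, 19, 16, 30), (32, 32, k, 19, 16, 39), (32, 32, k, 2, 7, 30), (32, 32, k, 2, 7, 39), (32, 32, k, 24, 35, 30), (32, 32, k, 24, 35, 39), (36, 6, d, 14, 17, 30), (36, 6, d, 14, 17, 33), (36, 6, d, 2, 3, 30), (36, 6, d, 2, 3, 33), (36, 6, d, 9, 32, 30), (36, 6, d, 9, 32, 33), (38, 21, s, 30, 11, 27)}.
Selection D != 2: {(29, 29, d, 38, 40, 30), (29, 29, d, 38, 40, 33), (29, 29, n, 38, 40, 7), (32, 32, k, 17, 40, 30), (32, 32, k, 17, 40, 39), (32, 32, k, 19, 16, 30), (32, 32, k, 19, 16, 39), (32, 32, k, 24, 35, 30), (32, 32, k, 24, 35, 39), (36, 6, d, 14, 17, 30), (36, 6, d, 14, 17, 33), (36, 6, d, 9, 32, 30), (36, 6, d, 9, 32, 33), (38, 21, s, 30, 11, 27)}
π[F, G, E, C, D]: project onto (F, G, E, C, D) → {(27, 11, 38, s, 30), (30, 16, 32, k, 19), (30, 17, 36, d, 14), (30, 32, 36, d, 9), (30, 35, 32, k, 24), (30, 40, 29, d, 38), (30, 40, 32, k, 17), (33, 17, 36, d, 14), (33, 32, 36, d, 9), (33, 40, 29, d, 38), (39, 16, 32, k, 19), (39, 35, 32, k, 24), (39, 40, 32, k, 17), (7, 40, 29, n, 38)}
Selection G < F: {(27, 11, 38, s, 30), (30, 16, 32, k, 19), (30, 17, 36, d, 14), (33, 17, 36, d, 14), (33, 32, 36, d, 9), (39, 16, 32, k, 19), (39, 35, 32, k, 24)}
π[C, D]: project onto (C, D) (2 duplicate(s) eliminated) → {(d, 14), (d, 9), (k, 19), (k, 24), (s, 30)}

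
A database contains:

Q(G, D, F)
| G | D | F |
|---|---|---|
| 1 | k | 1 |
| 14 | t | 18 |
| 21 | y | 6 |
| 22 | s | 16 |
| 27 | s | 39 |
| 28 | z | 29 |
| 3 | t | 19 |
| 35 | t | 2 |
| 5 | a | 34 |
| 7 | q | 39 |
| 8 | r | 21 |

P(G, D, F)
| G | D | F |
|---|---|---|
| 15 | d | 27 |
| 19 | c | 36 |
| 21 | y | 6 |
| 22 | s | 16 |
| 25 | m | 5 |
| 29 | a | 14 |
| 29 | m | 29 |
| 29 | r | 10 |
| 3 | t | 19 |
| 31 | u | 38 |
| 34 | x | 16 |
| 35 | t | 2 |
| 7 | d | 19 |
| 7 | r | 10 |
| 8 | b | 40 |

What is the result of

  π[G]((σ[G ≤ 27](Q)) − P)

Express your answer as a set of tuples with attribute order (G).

σ[G ≤ 27]: keep tuples satisfying G ≤ 27 → {(1, k, 1), (14, t, 18), (21, y, 6), (22, s, 16), (27, s, 39), (3, t, 19), (5, a, 34), (7, q, 39), (8, r, 21)}
Taking the difference: {(1, k, 1), (14, t, 18), (27, s, 39), (5, a, 34), (7, q, 39), (8, r, 21)}
Projecting to G: {1, 14, 27, 5, 7, 8}

{1, 14, 27, 5, 7, 8}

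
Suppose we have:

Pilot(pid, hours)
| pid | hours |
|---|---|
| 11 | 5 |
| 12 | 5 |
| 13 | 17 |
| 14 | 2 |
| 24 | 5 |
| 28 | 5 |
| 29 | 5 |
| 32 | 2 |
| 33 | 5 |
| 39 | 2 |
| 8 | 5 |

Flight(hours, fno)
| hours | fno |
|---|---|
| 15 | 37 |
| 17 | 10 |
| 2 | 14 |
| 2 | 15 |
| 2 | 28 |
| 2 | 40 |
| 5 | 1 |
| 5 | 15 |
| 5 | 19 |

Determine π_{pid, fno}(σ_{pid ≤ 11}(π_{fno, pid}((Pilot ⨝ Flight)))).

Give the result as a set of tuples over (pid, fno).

{(11, 1), (11, 15), (11, 19), (8, 1), (8, 15), (8, 19)}

Natural join on hours: {(11, 5, 1), (11, 5, 15), (11, 5, 19), (12, 5, 1), (12, 5, 15), (12, 5, 19), (13, 17, 10), (14, 2, 14), (14, 2, 15), (14, 2, 28), (14, 2, 40), (24, 5, 1), (24, 5, 15), (24, 5, 19), (28, 5, 1), (28, 5, 15), (28, 5, 19), (29, 5, 1), (29, 5, 15), (29, 5, 19), (32, 2, 14), (32, 2, 15), (32, 2, 28), (32, 2, 40), (33, 5, 1), (33, 5, 15), (33, 5, 19), (39, 2, 14), (39, 2, 15), (39, 2, 28), (39, 2, 40), (8, 5, 1), (8, 5, 15), (8, 5, 19)}
π_{fno, pid} gives {(1, 11), (1, 12), (1, 24), (1, 28), (1, 29), (1, 33), (1, 8), (10, 13), (14, 14), (14, 32), (14, 39), (15, 11), (15, 12), (15, 14), (15, 24), (15, 28), (15, 29), (15, 32), (15, 33), (15, 39), (15, 8), (19, 11), (19, 12), (19, 24), (19, 28), (19, 29), (19, 33), (19, 8), (28, 14), (28, 32), (28, 39), (40, 14), (40, 32), (40, 39)}.
Selection pid ≤ 11: {(1, 11), (1, 8), (15, 11), (15, 8), (19, 11), (19, 8)}
π_{pid, fno} gives {(11, 1), (11, 15), (11, 19), (8, 1), (8, 15), (8, 19)}.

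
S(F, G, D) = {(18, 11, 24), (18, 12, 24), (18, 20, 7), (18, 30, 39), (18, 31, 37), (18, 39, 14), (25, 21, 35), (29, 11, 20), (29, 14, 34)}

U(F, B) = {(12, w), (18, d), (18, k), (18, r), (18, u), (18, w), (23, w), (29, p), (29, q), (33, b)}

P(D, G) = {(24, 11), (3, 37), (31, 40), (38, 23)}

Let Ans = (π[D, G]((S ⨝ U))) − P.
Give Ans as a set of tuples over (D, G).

{(14, 39), (20, 11), (24, 12), (34, 14), (37, 31), (39, 30), (7, 20)}

Joining S and U on F yields {(18, 11, 24, d), (18, 11, 24, k), (18, 11, 24, r), (18, 11, 24, u), (18, 11, 24, w), (18, 12, 24, d), (18, 12, 24, k), (18, 12, 24, r), (18, 12, 24, u), (18, 12, 24, w), (18, 20, 7, d), (18, 20, 7, k), (18, 20, 7, r), (18, 20, 7, u), (18, 20, 7, w), (18, 30, 39, d), (18, 30, 39, k), (18, 30, 39, r), (18, 30, 39, u), (18, 30, 39, w), (18, 31, 37, d), (18, 31, 37, k), (18, 31, 37, r), (18, 31, 37, u), (18, 31, 37, w), (18, 39, 14, d), (18, 39, 14, k), (18, 39, 14, r), (18, 39, 14, u), (18, 39, 14, w), (29, 11, 20, p), (29, 11, 20, q), (29, 14, 34, p), (29, 14, 34, q)}.
Keep only column(s) D, G (26 duplicate(s) eliminated): {(14, 39), (20, 11), (24, 11), (24, 12), (34, 14), (37, 31), (39, 30), (7, 20)}
Set difference of the two operands is {(14, 39), (20, 11), (24, 12), (34, 14), (37, 31), (39, 30), (7, 20)}.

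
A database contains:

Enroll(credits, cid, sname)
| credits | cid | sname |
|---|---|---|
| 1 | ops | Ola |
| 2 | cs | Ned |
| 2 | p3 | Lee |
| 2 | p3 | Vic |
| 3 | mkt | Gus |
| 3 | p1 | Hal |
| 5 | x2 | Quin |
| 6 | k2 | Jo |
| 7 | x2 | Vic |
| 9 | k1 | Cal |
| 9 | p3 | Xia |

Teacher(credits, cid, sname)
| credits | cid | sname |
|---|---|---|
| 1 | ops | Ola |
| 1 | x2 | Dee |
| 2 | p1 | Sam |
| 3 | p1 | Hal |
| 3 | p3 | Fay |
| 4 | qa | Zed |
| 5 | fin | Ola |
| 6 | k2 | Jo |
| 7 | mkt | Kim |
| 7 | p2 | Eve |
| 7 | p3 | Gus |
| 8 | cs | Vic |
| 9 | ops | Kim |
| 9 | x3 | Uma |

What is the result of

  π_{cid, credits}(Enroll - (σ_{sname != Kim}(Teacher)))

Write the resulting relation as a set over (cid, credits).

{(cs, 2), (k1, 9), (mkt, 3), (p3, 2), (p3, 9), (x2, 5), (x2, 7)}

Selection sname != Kim: {(1, ops, Ola), (1, x2, Dee), (2, p1, Sam), (3, p1, Hal), (3, p3, Fay), (4, qa, Zed), (5, fin, Ola), (6, k2, Jo), (7, p2, Eve), (7, p3, Gus), (8, cs, Vic), (9, x3, Uma)}
Taking the difference: {(2, cs, Ned), (2, p3, Lee), (2, p3, Vic), (3, mkt, Gus), (5, x2, Quin), (7, x2, Vic), (9, k1, Cal), (9, p3, Xia)}
π_{cid, credits} gives {(cs, 2), (k1, 9), (mkt, 3), (p3, 2), (p3, 9), (x2, 5), (x2, 7)} (1 duplicate(s) eliminated).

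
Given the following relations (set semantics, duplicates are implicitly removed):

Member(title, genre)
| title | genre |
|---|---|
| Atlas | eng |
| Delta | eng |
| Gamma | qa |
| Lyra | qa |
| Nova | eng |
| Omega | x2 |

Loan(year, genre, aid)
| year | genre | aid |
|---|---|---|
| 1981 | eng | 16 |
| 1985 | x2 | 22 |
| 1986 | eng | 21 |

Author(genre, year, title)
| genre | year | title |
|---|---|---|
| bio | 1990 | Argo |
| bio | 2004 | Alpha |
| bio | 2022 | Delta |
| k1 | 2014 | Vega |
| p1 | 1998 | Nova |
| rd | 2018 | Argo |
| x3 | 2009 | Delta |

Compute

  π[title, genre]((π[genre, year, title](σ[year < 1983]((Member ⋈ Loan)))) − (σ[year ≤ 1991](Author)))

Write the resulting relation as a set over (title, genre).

{(Atlas, eng), (Delta, eng), (Nova, eng)}

Member ⋈ Loan (natural join on genre): {(Atlas, eng, 1981, 16), (Atlas, eng, 1986, 21), (Delta, eng, 1981, 16), (Delta, eng, 1986, 21), (Nova, eng, 1981, 16), (Nova, eng, 1986, 21), (Omega, x2, 1985, 22)}
Filtering on year < 1983 leaves {(Atlas, eng, 1981, 16), (Delta, eng, 1981, 16), (Nova, eng, 1981, 16)}.
π[genre, year, title]: project onto (genre, year, title) → {(eng, 1981, Atlas), (eng, 1981, Delta), (eng, 1981, Nova)}
Filtering on year ≤ 1991 leaves {(bio, 1990, Argo)}.
Difference: {(eng, 1981, Atlas), (eng, 1981, Delta), (eng, 1981, Nova)} with {(bio, 1990, Argo)} → {(eng, 1981, Atlas), (eng, 1981, Delta), (eng, 1981, Nova)}
π[title, genre]: project onto (title, genre) → {(Atlas, eng), (Delta, eng), (Nova, eng)}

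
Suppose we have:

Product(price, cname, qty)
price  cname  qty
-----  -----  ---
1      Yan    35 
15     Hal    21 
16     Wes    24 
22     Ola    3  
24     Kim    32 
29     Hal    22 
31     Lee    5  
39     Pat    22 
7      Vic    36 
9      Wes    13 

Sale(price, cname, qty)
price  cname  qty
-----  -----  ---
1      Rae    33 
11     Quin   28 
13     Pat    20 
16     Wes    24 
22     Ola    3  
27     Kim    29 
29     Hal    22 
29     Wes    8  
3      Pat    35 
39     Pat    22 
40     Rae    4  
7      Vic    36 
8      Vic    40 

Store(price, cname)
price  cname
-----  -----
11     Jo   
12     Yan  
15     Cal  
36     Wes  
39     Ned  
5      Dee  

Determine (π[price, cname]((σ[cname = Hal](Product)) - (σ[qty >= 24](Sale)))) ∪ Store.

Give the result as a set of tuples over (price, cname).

Selection cname = Hal: {(15, Hal, 21), (29, Hal, 22)}
Selection qty >= 24: {(1, Rae, 33), (11, Quin, 28), (16, Wes, 24), (27, Kim, 29), (3, Pat, 35), (7, Vic, 36), (8, Vic, 40)}
Taking the difference: {(15, Hal, 21), (29, Hal, 22)}
π_{price, cname} gives {(15, Hal), (29, Hal)}.
Taking the union: {(11, Jo), (12, Yan), (15, Cal), (15, Hal), (29, Hal), (36, Wes), (39, Ned), (5, Dee)}

{(11, Jo), (12, Yan), (15, Cal), (15, Hal), (29, Hal), (36, Wes), (39, Ned), (5, Dee)}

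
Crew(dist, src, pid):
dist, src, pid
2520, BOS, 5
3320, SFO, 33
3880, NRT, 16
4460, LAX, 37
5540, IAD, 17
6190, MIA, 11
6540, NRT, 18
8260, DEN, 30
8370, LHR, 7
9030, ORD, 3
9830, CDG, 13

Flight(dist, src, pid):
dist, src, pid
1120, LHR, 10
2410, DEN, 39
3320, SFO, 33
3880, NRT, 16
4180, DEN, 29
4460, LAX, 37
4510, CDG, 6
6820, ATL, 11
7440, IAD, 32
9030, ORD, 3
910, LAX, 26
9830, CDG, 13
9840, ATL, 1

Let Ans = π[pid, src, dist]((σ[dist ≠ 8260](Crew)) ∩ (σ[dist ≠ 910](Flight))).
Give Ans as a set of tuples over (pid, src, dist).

Selection dist ≠ 8260: {(2520, BOS, 5), (3320, SFO, 33), (3880, NRT, 16), (4460, LAX, 37), (5540, IAD, 17), (6190, MIA, 11), (6540, NRT, 18), (8370, LHR, 7), (9030, ORD, 3), (9830, CDG, 13)}
Selection dist ≠ 910: {(1120, LHR, 10), (2410, DEN, 39), (3320, SFO, 33), (3880, NRT, 16), (4180, DEN, 29), (4460, LAX, 37), (4510, CDG, 6), (6820, ATL, 11), (7440, IAD, 32), (9030, ORD, 3), (9830, CDG, 13), (9840, ATL, 1)}
Set intersection of the two operands is {(3320, SFO, 33), (3880, NRT, 16), (4460, LAX, 37), (9030, ORD, 3), (9830, CDG, 13)}.
π[pid, src, dist]: project onto (pid, src, dist) → {(13, CDG, 9830), (16, NRT, 3880), (3, ORD, 9030), (33, SFO, 3320), (37, LAX, 4460)}

{(13, CDG, 9830), (16, NRT, 3880), (3, ORD, 9030), (33, SFO, 3320), (37, LAX, 4460)}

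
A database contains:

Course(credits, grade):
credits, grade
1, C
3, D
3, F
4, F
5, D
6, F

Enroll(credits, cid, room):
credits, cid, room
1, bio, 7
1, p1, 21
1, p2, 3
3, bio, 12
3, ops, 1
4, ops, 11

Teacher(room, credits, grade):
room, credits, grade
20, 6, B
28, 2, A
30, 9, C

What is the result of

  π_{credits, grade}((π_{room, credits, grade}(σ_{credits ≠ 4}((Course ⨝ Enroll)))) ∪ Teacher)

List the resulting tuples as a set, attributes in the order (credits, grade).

Course ⋈ Enroll (natural join on credits): {(1, C, bio, 7), (1, C, p1, 21), (1, C, p2, 3), (3, D, bio, 12), (3, D, ops, 1), (3, F, bio, 12), (3, F, ops, 1), (4, F, ops, 11)}
Apply σ_{credits ≠ 4}; surviving tuples: {(1, C, bio, 7), (1, C, p1, 21), (1, C, p2, 3), (3, D, bio, 12), (3, D, ops, 1), (3, F, bio, 12), (3, F, ops, 1)}
Keep only column(s) room, credits, grade: {(1, 3, D), (1, 3, F), (12, 3, D), (12, 3, F), (21, 1, C), (3, 1, C), (7, 1, C)}
Taking the union: {(1, 3, D), (1, 3, F), (12, 3, D), (12, 3, F), (20, 6, B), (21, 1, C), (28, 2, A), (3, 1, C), (30, 9, C), (7, 1, C)}
Keep only column(s) credits, grade (4 duplicate(s) eliminated): {(1, C), (2, A), (3, D), (3, F), (6, B), (9, C)}

{(1, C), (2, A), (3, D), (3, F), (6, B), (9, C)}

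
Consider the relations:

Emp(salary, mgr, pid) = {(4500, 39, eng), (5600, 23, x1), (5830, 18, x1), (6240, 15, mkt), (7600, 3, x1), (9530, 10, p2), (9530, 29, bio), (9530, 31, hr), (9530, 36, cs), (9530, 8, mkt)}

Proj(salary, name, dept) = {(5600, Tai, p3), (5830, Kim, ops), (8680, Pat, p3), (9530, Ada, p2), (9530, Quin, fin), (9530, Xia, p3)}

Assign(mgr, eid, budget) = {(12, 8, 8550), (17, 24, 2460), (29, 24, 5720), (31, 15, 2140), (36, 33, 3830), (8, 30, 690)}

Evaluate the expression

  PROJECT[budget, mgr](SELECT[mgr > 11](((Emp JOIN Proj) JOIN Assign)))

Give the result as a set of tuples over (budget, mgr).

Emp ⋈ Proj (natural join on salary): {(5600, 23, x1, Tai, p3), (5830, 18, x1, Kim, ops), (9530, 10, p2, Ada, p2), (9530, 10, p2, Quin, fin), (9530, 10, p2, Xia, p3), (9530, 29, bio, Ada, p2), (9530, 29, bio, Quin, fin), (9530, 29, bio, Xia, p3), (9530, 31, hr, Ada, p2), (9530, 31, hr, Quin, fin), (9530, 31, hr, Xia, p3), (9530, 36, cs, Ada, p2), (9530, 36, cs, Quin, fin), (9530, 36, cs, Xia, p3), (9530, 8, mkt, Ada, p2), (9530, 8, mkt, Quin, fin), (9530, 8, mkt, Xia, p3)}
(Emp JOIN Proj) ⋈ Assign (natural join on mgr): {(9530, 29, bio, Ada, p2, 24, 5720), (9530, 29, bio, Quin, fin, 24, 5720), (9530, 29, bio, Xia, p3, 24, 5720), (9530, 31, hr, Ada, p2, 15, 2140), (9530, 31, hr, Quin, fin, 15, 2140), (9530, 31, hr, Xia, p3, 15, 2140), (9530, 36, cs, Ada, p2, 33, 3830), (9530, 36, cs, Quin, fin, 33, 3830), (9530, 36, cs, Xia, p3, 33, 3830), (9530, 8, mkt, Ada, p2, 30, 690), (9530, 8, mkt, Quin, fin, 30, 690), (9530, 8, mkt, Xia, p3, 30, 690)}
Apply σ_{mgr > 11}; surviving tuples: {(9530, 29, bio, Ada, p2, 24, 5720), (9530, 29, bio, Quin, fin, 24, 5720), (9530, 29, bio, Xia, p3, 24, 5720), (9530, 31, hr, Ada, p2, 15, 2140), (9530, 31, hr, Quin, fin, 15, 2140), (9530, 31, hr, Xia, p3, 15, 2140), (9530, 36, cs, Ada, p2, 33, 3830), (9530, 36, cs, Quin, fin, 33, 3830), (9530, 36, cs, Xia, p3, 33, 3830)}
Projecting to budget, mgr (6 duplicate(s) eliminated): {(2140, 31), (3830, 36), (5720, 29)}

{(2140, 31), (3830, 36), (5720, 29)}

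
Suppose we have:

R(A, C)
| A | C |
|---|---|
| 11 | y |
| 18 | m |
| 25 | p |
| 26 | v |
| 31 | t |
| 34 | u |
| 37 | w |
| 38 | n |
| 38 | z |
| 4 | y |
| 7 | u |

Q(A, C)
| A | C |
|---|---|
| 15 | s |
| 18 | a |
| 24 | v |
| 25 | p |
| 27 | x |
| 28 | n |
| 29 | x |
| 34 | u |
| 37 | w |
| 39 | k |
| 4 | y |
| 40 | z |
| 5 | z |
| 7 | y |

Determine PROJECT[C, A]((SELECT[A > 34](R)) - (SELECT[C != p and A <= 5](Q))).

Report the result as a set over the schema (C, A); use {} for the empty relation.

{(n, 38), (w, 37), (z, 38)}

Filtering on A > 34 leaves {(37, w), (38, n), (38, z)}.
Filtering on C != p and A <= 5 leaves {(4, y), (5, z)}.
Taking the difference: {(37, w), (38, n), (38, z)}
π_{C, A} gives {(n, 38), (w, 37), (z, 38)}.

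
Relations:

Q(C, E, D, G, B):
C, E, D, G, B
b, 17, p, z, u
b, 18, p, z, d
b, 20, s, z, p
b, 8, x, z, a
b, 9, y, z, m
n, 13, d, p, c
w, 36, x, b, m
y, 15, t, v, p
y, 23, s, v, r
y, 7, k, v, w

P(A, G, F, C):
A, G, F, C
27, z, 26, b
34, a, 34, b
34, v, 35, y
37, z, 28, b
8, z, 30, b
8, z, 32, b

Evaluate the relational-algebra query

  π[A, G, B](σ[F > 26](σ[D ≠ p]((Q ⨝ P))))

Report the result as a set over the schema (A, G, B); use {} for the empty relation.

{(34, v, p), (34, v, r), (34, v, w), (37, z, a), (37, z, m), (37, z, p), (8, z, a), (8, z, m), (8, z, p)}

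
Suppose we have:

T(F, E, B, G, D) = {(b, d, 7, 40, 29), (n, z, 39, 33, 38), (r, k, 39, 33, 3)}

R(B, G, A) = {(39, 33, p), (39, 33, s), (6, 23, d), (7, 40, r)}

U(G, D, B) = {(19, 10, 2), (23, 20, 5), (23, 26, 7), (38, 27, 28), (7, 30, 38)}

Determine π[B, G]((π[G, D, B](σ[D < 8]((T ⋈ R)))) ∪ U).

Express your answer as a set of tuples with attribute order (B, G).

{(2, 19), (28, 38), (38, 7), (39, 33), (5, 23), (7, 23)}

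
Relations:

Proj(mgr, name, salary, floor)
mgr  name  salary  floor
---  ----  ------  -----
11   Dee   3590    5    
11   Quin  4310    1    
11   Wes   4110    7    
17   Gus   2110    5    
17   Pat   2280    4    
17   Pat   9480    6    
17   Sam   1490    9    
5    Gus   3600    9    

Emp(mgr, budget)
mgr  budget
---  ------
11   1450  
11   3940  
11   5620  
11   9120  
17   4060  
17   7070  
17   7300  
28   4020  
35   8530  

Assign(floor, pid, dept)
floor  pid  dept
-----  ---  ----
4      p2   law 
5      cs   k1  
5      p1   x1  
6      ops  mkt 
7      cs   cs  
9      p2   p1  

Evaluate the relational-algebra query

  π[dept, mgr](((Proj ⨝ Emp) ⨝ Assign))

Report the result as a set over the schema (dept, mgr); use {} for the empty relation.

{(cs, 11), (k1, 11), (k1, 17), (law, 17), (mkt, 17), (p1, 17), (x1, 11), (x1, 17)}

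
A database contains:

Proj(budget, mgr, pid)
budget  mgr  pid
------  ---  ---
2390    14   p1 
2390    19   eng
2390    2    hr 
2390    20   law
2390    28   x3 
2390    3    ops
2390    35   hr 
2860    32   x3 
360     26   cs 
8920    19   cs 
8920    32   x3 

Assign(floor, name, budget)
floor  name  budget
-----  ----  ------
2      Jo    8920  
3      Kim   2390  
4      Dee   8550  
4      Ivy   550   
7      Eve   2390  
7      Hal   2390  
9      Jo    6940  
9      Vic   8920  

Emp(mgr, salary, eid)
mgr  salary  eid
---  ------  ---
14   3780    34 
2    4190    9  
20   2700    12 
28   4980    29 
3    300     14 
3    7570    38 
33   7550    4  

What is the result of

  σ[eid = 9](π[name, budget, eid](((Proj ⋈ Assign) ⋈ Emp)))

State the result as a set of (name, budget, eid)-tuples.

Proj ⋈ Assign (natural join on budget): {(2390, 14, p1, 3, Kim), (2390, 14, p1, 7, Eve), (2390, 14, p1, 7, Hal), (2390, 19, eng, 3, Kim), (2390, 19, eng, 7, Eve), (2390, 19, eng, 7, Hal), (2390, 2, hr, 3, Kim), (2390, 2, hr, 7, Eve), (2390, 2, hr, 7, Hal), (2390, 20, law, 3, Kim), (2390, 20, law, 7, Eve), (2390, 20, law, 7, Hal), (2390, 28, x3, 3, Kim), (2390, 28, x3, 7, Eve), (2390, 28, x3, 7, Hal), (2390, 3, ops, 3, Kim), (2390, 3, ops, 7, Eve), (2390, 3, ops, 7, Hal), (2390, 35, hr, 3, Kim), (2390, 35, hr, 7, Eve), (2390, 35, hr, 7, Hal), (8920, 19, cs, 2, Jo), (8920, 19, cs, 9, Vic), (8920, 32, x3, 2, Jo), (8920, 32, x3, 9, Vic)}
(Proj ⋈ Assign) ⋈ Emp (natural join on mgr): {(2390, 14, p1, 3, Kim, 3780, 34), (2390, 14, p1, 7, Eve, 3780, 34), (2390, 14, p1, 7, Hal, 3780, 34), (2390, 2, hr, 3, Kim, 4190, 9), (2390, 2, hr, 7, Eve, 4190, 9), (2390, 2, hr, 7, Hal, 4190, 9), (2390, 20, law, 3, Kim, 2700, 12), (2390, 20, law, 7, Eve, 2700, 12), (2390, 20, law, 7, Hal, 2700, 12), (2390, 28, x3, 3, Kim, 4980, 29), (2390, 28, x3, 7, Eve, 4980, 29), (2390, 28, x3, 7, Hal, 4980, 29), (2390, 3, ops, 3, Kim, 300, 14), (2390, 3, ops, 3, Kim, 7570, 38), (2390, 3, ops, 7, Eve, 300, 14), (2390, 3, ops, 7, Eve, 7570, 38), (2390, 3, ops, 7, Hal, 300, 14), (2390, 3, ops, 7, Hal, 7570, 38)}
Projecting to name, budget, eid: {(Eve, 2390, 12), (Eve, 2390, 14), (Eve, 2390, 29), (Eve, 2390, 34), (Eve, 2390, 38), (Eve, 2390, 9), (Hal, 2390, 12), (Hal, 2390, 14), (Hal, 2390, 29), (Hal, 2390, 34), (Hal, 2390, 38), (Hal, 2390, 9), (Kim, 2390, 12), (Kim, 2390, 14), (Kim, 2390, 29), (Kim, 2390, 34), (Kim, 2390, 38), (Kim, 2390, 9)}
Filtering on eid = 9 leaves {(Eve, 2390, 9), (Hal, 2390, 9), (Kim, 2390, 9)}.

{(Eve, 2390, 9), (Hal, 2390, 9), (Kim, 2390, 9)}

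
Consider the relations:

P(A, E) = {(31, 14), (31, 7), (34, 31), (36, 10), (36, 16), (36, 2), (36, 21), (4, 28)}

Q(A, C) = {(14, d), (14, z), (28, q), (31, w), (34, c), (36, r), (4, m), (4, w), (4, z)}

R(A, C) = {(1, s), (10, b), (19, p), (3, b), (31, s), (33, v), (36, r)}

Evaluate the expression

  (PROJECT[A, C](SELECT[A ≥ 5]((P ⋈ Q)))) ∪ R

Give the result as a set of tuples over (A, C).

{(1, s), (10, b), (19, p), (3, b), (31, s), (31, w), (33, v), (34, c), (36, r)}

P ⋈ Q (natural join on A): {(31, 14, w), (31, 7, w), (34, 31, c), (36, 10, r), (36, 16, r), (36, 2, r), (36, 21, r), (4, 28, m), (4, 28, w), (4, 28, z)}
Selection A ≥ 5: {(31, 14, w), (31, 7, w), (34, 31, c), (36, 10, r), (36, 16, r), (36, 2, r), (36, 21, r)}
Keep only column(s) A, C (4 duplicate(s) eliminated): {(31, w), (34, c), (36, r)}
Set union of the two operands is {(1, s), (10, b), (19, p), (3, b), (31, s), (31, w), (33, v), (34, c), (36, r)}.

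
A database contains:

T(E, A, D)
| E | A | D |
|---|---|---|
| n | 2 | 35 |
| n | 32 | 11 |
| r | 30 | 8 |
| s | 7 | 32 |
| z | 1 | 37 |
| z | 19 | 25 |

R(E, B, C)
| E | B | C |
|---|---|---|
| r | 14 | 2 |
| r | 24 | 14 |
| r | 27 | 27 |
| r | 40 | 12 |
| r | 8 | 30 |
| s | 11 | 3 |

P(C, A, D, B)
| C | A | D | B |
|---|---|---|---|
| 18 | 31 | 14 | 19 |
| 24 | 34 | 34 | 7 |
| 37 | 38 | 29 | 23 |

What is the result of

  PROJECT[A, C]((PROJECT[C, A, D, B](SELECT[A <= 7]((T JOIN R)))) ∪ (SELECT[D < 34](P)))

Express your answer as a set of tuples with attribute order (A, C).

Joining T and R on E yields {(r, 30, 8, 14, 2), (r, 30, 8, 24, 14), (r, 30, 8, 27, 27), (r, 30, 8, 40, 12), (r, 30, 8, 8, 30), (s, 7, 32, 11, 3)}.
σ[A <= 7]: keep tuples satisfying A <= 7 → {(s, 7, 32, 11, 3)}
π[C, A, D, B]: project onto (C, A, D, B) → {(3, 7, 32, 11)}
σ[D < 34]: keep tuples satisfying D < 34 → {(18, 31, 14, 19), (37, 38, 29, 23)}
Union: {(3, 7, 32, 11)} with {(18, 31, 14, 19), (37, 38, 29, 23)} → {(18, 31, 14, 19), (3, 7, 32, 11), (37, 38, 29, 23)}
π[A, C]: project onto (A, C) → {(31, 18), (38, 37), (7, 3)}

{(31, 18), (38, 37), (7, 3)}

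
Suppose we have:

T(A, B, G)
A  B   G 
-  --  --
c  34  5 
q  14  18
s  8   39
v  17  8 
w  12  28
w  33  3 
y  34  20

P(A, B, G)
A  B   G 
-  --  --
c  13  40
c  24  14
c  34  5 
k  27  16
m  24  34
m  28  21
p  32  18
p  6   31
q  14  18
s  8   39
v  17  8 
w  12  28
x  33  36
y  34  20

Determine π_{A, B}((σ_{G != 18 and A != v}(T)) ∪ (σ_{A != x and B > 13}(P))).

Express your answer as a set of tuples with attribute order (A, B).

σ[G != 18 and A != v]: keep tuples satisfying G != 18 and A != v → {(c, 34, 5), (s, 8, 39), (w, 12, 28), (w, 33, 3), (y, 34, 20)}
σ[A != x and B > 13]: keep tuples satisfying A != x and B > 13 → {(c, 24, 14), (c, 34, 5), (k, 27, 16), (m, 24, 34), (m, 28, 21), (p, 32, 18), (q, 14, 18), (v, 17, 8), (y, 34, 20)}
Taking the union: {(c, 24, 14), (c, 34, 5), (k, 27, 16), (m, 24, 34), (m, 28, 21), (p, 32, 18), (q, 14, 18), (s, 8, 39), (v, 17, 8), (w, 12, 28), (w, 33, 3), (y, 34, 20)}
Projecting to A, B: {(c, 24), (c, 34), (k, 27), (m, 24), (m, 28), (p, 32), (q, 14), (s, 8), (v, 17), (w, 12), (w, 33), (y, 34)}

{(c, 24), (c, 34), (k, 27), (m, 24), (m, 28), (p, 32), (q, 14), (s, 8), (v, 17), (w, 12), (w, 33), (y, 34)}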